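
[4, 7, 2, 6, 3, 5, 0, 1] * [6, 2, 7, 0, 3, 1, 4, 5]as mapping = [0→3, 1→5, 2→7, 3→4, 4→0, 5→1, 6→6, 7→2]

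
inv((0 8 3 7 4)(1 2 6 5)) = (0 4 7 3 8)(1 5 6 2)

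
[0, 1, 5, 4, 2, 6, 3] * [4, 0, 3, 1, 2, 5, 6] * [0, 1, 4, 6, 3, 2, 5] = [3, 0, 2, 4, 6, 5, 1]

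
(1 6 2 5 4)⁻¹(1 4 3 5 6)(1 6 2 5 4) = (1 3 4 2 6)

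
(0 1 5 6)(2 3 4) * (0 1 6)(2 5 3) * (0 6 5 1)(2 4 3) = (0 5 6)(1 2 4)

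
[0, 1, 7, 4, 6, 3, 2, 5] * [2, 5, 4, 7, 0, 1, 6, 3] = [2, 5, 3, 0, 6, 7, 4, 1]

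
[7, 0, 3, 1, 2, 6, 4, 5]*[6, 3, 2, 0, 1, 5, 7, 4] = [4, 6, 0, 3, 2, 7, 1, 5]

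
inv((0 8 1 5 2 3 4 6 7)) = (0 7 6 4 3 2 5 1 8)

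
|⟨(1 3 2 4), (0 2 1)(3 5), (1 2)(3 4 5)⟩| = 720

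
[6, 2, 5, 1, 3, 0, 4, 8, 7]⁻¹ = [5, 3, 1, 4, 6, 2, 0, 8, 7]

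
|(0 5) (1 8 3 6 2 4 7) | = 14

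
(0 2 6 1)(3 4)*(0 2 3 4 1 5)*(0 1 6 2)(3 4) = (0 4 3 6 5 1)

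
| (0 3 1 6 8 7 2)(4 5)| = 14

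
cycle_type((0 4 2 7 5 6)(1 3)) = 2.6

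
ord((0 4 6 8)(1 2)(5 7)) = 4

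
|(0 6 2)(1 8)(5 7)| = 6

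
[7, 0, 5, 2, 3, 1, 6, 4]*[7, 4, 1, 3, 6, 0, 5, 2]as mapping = [0→2, 1→7, 2→0, 3→1, 4→3, 5→4, 6→5, 7→6]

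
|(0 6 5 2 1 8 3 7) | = 8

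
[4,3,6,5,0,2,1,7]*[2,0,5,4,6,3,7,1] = [6,4,7,3,2,5,0,1]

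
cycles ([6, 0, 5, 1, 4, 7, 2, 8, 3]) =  (0 6 2 5 7 8 3 1)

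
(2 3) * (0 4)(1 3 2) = (0 4)(1 3)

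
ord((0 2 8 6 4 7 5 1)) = 8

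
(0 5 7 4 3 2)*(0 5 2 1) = (0 2 5 7 4 3 1)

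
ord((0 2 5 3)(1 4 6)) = 12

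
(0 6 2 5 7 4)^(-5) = (0 6 2 5 7 4)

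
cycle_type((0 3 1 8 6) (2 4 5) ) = 3.5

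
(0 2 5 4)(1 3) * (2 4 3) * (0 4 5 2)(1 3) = (0 5 1)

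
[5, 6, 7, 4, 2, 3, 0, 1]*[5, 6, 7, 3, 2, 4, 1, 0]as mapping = [0→4, 1→1, 2→0, 3→2, 4→7, 5→3, 6→5, 7→6]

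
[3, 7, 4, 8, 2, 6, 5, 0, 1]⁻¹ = [7, 8, 4, 0, 2, 6, 5, 1, 3]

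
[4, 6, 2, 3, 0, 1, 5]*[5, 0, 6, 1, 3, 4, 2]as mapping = [0→3, 1→2, 2→6, 3→1, 4→5, 5→0, 6→4]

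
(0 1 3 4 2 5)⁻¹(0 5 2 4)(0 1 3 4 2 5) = (0 5 2 1)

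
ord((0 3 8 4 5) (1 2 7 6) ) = 20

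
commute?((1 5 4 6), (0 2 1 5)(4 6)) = no:(1 5 4 6)*(0 2 1 5)(4 6) = (0 2 1)(5 6), (0 2 1 5)(4 6)*(1 5 4 6) = (0 2 5)(1 4)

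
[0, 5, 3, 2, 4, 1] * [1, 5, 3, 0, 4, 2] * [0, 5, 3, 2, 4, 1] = [5, 3, 0, 2, 4, 1]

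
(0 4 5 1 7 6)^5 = (0 6 7 1 5 4)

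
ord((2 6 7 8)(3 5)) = 4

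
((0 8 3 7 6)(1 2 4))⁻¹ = (0 6 7 3 8)(1 4 2)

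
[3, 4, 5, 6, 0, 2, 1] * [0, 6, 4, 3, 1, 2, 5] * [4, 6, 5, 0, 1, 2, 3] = [0, 6, 5, 2, 4, 1, 3]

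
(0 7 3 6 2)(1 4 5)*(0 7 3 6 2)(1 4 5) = (0 3 2 7 6)(1 5 4)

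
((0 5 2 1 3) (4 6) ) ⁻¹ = (0 3 1 2 5) (4 6) 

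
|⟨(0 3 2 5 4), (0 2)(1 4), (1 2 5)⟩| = 360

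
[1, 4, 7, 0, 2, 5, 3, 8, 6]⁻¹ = [3, 0, 4, 6, 1, 5, 8, 2, 7]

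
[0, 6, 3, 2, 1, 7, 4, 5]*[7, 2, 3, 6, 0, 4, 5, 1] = [7, 5, 6, 3, 2, 1, 0, 4]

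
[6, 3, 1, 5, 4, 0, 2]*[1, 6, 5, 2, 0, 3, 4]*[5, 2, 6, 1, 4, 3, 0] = [4, 6, 0, 1, 5, 2, 3]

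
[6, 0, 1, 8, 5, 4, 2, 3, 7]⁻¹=[1, 2, 6, 7, 5, 4, 0, 8, 3]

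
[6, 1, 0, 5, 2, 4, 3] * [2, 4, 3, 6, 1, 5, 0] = [0, 4, 2, 5, 3, 1, 6]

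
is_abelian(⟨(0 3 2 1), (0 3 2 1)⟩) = yes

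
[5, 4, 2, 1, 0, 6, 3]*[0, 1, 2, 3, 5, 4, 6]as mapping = [0→4, 1→5, 2→2, 3→1, 4→0, 5→6, 6→3]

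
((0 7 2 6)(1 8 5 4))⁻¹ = (0 6 2 7)(1 4 5 8)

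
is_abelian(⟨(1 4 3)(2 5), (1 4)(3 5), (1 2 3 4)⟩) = no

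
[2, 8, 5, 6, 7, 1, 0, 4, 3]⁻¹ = [6, 5, 0, 8, 7, 2, 3, 4, 1]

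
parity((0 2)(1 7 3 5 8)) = odd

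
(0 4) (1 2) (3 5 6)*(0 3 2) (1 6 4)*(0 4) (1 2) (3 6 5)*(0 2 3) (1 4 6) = (0 3) (1 6 4) (2 5) 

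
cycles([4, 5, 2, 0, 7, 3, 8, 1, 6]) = (0 4 7 1 5 3)(6 8)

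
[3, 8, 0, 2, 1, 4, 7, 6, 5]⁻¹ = [2, 4, 3, 0, 5, 8, 7, 6, 1]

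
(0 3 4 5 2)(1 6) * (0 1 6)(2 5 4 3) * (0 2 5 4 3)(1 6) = (0 5 4 3)(1 2 6)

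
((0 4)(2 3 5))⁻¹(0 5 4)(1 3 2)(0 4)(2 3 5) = (0 4 2)(1 5 3)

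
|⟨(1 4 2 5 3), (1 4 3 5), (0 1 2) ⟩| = 720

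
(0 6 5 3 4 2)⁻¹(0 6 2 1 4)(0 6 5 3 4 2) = (0 1 2 6 5)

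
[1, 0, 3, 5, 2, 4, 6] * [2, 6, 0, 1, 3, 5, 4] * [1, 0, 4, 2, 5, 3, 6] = [6, 4, 0, 3, 1, 2, 5]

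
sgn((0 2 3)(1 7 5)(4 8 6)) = 1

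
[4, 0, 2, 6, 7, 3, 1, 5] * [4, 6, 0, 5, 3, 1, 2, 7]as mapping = [0→3, 1→4, 2→0, 3→2, 4→7, 5→5, 6→6, 7→1]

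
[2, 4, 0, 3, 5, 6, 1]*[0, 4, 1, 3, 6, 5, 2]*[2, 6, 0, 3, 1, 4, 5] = [6, 5, 2, 3, 4, 0, 1]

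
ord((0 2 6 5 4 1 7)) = 7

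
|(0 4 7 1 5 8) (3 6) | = 6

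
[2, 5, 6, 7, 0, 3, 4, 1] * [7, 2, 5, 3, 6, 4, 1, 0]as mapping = [0→5, 1→4, 2→1, 3→0, 4→7, 5→3, 6→6, 7→2]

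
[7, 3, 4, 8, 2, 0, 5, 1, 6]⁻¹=[5, 7, 4, 1, 2, 6, 8, 0, 3]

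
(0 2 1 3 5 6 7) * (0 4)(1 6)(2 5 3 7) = (0 5 1 7 4)(2 6)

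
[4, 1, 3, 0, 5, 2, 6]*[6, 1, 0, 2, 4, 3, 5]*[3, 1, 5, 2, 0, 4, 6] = [0, 1, 5, 6, 2, 3, 4]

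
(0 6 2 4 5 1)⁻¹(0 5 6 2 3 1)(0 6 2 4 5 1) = (0 6 1 2 4 3)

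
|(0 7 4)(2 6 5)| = 3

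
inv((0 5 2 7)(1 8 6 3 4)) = (0 7 2 5)(1 4 3 6 8)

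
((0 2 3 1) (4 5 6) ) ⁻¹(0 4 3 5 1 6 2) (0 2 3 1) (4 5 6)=(0 4 3 2 5 1 6) 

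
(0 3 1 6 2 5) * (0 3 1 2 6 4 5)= (0 1 4 5 3 2)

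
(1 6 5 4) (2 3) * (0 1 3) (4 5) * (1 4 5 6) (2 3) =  (0 4 2) (5 6) 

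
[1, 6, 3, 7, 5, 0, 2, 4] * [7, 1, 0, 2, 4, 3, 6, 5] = [1, 6, 2, 5, 3, 7, 0, 4]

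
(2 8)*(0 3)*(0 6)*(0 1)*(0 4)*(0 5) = (0 3 6 1 4 5)(2 8)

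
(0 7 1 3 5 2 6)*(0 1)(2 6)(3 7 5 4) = (0 5 6 1 7)(3 4)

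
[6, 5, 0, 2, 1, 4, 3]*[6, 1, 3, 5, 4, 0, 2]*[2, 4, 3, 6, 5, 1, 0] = [3, 2, 0, 6, 4, 5, 1]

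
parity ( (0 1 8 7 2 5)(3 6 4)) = odd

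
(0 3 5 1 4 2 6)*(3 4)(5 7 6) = (0 4 2 5 1 3 7 6)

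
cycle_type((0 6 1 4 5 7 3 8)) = 8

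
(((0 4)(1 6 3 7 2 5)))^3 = (0 4)(1 7)(2 6)(3 5)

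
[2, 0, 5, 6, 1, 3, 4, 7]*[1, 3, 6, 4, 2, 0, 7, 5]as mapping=[0→6, 1→1, 2→0, 3→7, 4→3, 5→4, 6→2, 7→5]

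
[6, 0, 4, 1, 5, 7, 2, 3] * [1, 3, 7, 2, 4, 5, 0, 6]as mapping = [0→0, 1→1, 2→4, 3→3, 4→5, 5→6, 6→7, 7→2]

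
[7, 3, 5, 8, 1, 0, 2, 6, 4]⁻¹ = [5, 4, 6, 1, 8, 2, 7, 0, 3]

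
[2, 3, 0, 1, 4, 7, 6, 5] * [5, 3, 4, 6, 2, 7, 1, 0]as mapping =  [0→4, 1→6, 2→5, 3→3, 4→2, 5→0, 6→1, 7→7]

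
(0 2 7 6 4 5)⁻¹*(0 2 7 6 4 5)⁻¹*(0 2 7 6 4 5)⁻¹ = (0 6)(2 4)(5 7)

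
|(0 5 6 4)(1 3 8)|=12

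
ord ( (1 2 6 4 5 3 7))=7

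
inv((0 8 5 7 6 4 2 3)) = (0 3 2 4 6 7 5 8)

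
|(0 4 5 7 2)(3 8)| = 10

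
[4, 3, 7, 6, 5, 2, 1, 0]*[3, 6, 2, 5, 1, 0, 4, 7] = [1, 5, 7, 4, 0, 2, 6, 3]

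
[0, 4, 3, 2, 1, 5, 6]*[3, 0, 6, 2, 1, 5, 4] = [3, 1, 2, 6, 0, 5, 4]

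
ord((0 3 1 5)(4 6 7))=12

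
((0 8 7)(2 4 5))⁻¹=(0 7 8)(2 5 4)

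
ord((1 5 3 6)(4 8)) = 4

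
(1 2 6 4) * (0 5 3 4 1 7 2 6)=(0 5 3 4 7 2)(1 6)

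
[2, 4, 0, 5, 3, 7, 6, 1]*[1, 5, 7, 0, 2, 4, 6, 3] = [7, 2, 1, 4, 0, 3, 6, 5]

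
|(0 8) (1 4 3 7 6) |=10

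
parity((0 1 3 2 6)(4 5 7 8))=odd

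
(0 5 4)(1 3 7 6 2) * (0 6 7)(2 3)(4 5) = (0 4 6 3)(1 2)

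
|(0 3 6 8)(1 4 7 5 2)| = 20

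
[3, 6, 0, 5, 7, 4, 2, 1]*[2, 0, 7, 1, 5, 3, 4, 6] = [1, 4, 2, 3, 6, 5, 7, 0] 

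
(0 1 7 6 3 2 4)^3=(0 6 4 7 2 1 3)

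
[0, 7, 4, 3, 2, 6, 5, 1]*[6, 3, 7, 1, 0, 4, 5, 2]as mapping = [0→6, 1→2, 2→0, 3→1, 4→7, 5→5, 6→4, 7→3]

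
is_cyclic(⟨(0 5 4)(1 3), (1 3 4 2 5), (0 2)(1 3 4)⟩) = no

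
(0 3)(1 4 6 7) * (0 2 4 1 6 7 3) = (2 4 7 6 3)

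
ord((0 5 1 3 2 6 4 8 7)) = 9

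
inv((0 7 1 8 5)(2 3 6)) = (0 5 8 1 7)(2 6 3)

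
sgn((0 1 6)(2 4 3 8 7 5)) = -1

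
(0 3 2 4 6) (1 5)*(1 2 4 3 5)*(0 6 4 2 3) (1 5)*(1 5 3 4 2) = (0 5 4 2) (1 3) 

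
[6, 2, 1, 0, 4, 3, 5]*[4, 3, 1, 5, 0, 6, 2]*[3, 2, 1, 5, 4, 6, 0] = [1, 2, 5, 4, 3, 6, 0]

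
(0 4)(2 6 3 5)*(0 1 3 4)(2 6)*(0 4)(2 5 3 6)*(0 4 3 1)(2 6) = (0 3 1 2 5 6 4)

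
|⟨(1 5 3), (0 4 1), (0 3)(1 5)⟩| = 60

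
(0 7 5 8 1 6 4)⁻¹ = (0 4 6 1 8 5 7)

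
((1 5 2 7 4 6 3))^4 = (1 4 5 6 2 3 7)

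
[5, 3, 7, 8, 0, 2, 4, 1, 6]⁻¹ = [4, 7, 5, 1, 6, 0, 8, 2, 3]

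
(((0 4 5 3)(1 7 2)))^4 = (1 7 2)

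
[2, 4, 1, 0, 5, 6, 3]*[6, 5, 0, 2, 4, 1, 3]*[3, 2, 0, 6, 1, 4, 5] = [3, 1, 4, 5, 2, 6, 0]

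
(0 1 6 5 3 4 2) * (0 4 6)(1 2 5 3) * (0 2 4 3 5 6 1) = (0 4 6 5)(1 2 3)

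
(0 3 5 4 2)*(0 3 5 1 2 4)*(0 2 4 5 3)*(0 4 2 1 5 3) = (1 2 4 3 5)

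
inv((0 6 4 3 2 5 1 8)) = (0 8 1 5 2 3 4 6)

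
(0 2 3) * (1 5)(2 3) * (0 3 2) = (0 2)(1 5)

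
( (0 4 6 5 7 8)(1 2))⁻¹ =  (0 8 7 5 6 4)(1 2)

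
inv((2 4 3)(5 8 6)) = (2 3 4)(5 6 8)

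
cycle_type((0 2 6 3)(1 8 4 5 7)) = 4.5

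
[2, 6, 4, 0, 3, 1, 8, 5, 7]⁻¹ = [3, 5, 0, 4, 2, 7, 1, 8, 6]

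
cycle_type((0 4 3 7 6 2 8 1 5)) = 9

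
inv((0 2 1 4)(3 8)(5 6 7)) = (0 4 1 2)(3 8)(5 7 6)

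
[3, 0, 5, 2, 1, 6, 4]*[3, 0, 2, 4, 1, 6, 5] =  [4, 3, 6, 2, 0, 5, 1]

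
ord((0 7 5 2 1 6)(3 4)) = 6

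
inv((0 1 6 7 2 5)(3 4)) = (0 5 2 7 6 1)(3 4)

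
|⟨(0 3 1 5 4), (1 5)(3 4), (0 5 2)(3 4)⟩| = 720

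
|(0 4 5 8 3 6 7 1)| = 8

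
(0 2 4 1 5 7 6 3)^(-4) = (0 5)(1 3)(2 7)(4 6)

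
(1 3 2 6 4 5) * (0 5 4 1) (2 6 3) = (0 5) (1 2 3 6) 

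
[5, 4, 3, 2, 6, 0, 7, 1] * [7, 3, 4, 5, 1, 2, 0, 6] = [2, 1, 5, 4, 0, 7, 6, 3]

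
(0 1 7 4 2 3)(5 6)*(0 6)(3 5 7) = (0 1 3 6 7 4 2 5)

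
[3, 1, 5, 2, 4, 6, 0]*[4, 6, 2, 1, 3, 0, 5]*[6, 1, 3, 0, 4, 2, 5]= [1, 5, 6, 3, 0, 2, 4]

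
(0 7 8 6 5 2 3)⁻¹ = (0 3 2 5 6 8 7)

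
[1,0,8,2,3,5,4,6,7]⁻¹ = [1,0,3,4,6,5,7,8,2]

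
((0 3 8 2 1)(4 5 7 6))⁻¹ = (0 1 2 8 3)(4 6 7 5)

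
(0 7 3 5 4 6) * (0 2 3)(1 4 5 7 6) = (0 6 2 3 7)(1 4)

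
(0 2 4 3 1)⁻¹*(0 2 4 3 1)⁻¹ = (0 3 2 1 4)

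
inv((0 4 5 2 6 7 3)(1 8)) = (0 3 7 6 2 5 4)(1 8)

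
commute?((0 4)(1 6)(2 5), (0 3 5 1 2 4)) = no:(0 4)(1 6)(2 5)*(0 3 5 1 2 4) = (1 6 2)(3 5 4), (0 3 5 1 2 4)*(0 4)(1 6)(2 5) = (0 3 2)(1 5 6)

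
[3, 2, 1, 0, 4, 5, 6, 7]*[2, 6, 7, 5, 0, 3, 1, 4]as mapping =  [0→5, 1→7, 2→6, 3→2, 4→0, 5→3, 6→1, 7→4]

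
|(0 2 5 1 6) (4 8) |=10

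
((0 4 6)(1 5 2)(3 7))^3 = (3 7)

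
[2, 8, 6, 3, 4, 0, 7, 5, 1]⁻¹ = [5, 8, 0, 3, 4, 7, 2, 6, 1]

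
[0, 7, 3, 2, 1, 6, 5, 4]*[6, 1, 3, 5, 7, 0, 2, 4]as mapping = [0→6, 1→4, 2→5, 3→3, 4→1, 5→2, 6→0, 7→7]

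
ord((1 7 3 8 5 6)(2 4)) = 6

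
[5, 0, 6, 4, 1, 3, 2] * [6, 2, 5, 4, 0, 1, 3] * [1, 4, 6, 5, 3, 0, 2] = [4, 2, 5, 1, 6, 3, 0]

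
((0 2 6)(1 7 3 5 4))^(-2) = (0 2 6)(1 5 7 4 3)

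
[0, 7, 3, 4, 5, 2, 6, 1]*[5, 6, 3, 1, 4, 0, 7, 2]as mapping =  [0→5, 1→2, 2→1, 3→4, 4→0, 5→3, 6→7, 7→6]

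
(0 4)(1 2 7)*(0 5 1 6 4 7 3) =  (0 7 6 4 5 1 2 3)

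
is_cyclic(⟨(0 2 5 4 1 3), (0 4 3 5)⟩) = no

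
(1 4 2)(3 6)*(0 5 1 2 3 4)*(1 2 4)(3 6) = (0 5 2 4 6 1)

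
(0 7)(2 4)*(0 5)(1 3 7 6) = (0 6 1 3 7 5)(2 4)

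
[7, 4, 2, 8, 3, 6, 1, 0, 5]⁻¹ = [7, 6, 2, 4, 1, 8, 5, 0, 3]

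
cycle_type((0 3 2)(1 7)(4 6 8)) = 2.3^2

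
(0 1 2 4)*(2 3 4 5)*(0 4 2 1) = (1 3 2 5)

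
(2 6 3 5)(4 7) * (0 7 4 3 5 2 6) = (0 7 3 2)(5 6)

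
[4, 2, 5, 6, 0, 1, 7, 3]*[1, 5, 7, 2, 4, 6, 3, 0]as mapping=[0→4, 1→7, 2→6, 3→3, 4→1, 5→5, 6→0, 7→2]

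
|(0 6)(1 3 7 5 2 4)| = 6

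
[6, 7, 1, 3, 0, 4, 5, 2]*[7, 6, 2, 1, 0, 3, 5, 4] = [5, 4, 6, 1, 7, 0, 3, 2]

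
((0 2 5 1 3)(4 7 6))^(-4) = (0 2 5 1 3)(4 6 7)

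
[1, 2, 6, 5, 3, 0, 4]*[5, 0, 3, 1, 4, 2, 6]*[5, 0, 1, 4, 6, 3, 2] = [5, 4, 2, 1, 0, 3, 6]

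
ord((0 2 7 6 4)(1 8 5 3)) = 20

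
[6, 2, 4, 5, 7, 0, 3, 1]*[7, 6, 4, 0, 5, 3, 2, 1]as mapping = [0→2, 1→4, 2→5, 3→3, 4→1, 5→7, 6→0, 7→6]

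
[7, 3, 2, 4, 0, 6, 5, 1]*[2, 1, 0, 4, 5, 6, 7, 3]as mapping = [0→3, 1→4, 2→0, 3→5, 4→2, 5→7, 6→6, 7→1]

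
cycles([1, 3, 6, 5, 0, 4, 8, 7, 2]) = (0 1 3 5 4)(2 6 8)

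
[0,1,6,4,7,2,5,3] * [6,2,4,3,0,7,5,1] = [6,2,5,0,1,4,7,3]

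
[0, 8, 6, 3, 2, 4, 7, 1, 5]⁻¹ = [0, 7, 4, 3, 5, 8, 2, 6, 1]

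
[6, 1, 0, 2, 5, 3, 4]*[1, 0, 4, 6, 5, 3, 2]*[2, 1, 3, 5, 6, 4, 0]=[3, 2, 1, 6, 5, 0, 4]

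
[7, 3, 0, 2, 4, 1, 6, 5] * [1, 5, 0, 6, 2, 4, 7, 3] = [3, 6, 1, 0, 2, 5, 7, 4]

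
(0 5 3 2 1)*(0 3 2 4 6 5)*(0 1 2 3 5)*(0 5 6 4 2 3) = (0 1 6 5)(2 3)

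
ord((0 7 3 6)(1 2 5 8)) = 4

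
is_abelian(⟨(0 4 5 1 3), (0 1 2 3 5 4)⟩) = no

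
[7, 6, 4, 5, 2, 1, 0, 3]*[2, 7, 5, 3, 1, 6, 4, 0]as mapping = [0→0, 1→4, 2→1, 3→6, 4→5, 5→7, 6→2, 7→3]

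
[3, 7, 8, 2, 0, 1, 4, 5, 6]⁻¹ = [4, 5, 3, 0, 6, 7, 8, 1, 2]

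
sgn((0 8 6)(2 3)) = -1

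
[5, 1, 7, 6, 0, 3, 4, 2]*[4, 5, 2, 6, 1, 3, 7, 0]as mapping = [0→3, 1→5, 2→0, 3→7, 4→4, 5→6, 6→1, 7→2]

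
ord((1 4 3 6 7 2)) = 6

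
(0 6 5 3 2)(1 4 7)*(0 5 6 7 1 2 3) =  (0 7 2 5)(1 4)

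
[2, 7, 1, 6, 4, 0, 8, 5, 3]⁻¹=[5, 2, 0, 8, 4, 7, 3, 1, 6]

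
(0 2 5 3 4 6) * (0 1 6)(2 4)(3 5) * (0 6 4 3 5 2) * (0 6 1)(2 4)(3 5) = (0 5 4 1 2 3 6)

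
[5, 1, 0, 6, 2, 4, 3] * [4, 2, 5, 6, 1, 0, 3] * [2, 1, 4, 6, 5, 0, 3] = [2, 4, 5, 6, 0, 1, 3]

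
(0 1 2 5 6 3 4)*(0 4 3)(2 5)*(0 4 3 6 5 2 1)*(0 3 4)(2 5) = (0 3 6)(1 5 2)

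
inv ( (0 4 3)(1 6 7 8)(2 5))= (0 3 4)(1 8 7 6)(2 5)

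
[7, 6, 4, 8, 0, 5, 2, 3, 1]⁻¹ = [4, 8, 6, 7, 2, 5, 1, 0, 3]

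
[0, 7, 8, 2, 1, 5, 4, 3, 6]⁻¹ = [0, 4, 3, 7, 6, 5, 8, 1, 2]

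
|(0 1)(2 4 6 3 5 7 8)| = 14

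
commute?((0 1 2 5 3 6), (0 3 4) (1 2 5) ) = no:(0 1 2 5 3 6)*(0 3 4) (1 2 5) = (0 2 1 5 4) (3 6), (0 3 4) (1 2 5)*(0 1 2 5 3 6) = (0 6) (1 5 2 3 4) 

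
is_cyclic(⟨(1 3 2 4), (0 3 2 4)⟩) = no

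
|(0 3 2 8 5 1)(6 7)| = 6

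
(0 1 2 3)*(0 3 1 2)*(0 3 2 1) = (0 1 3 2)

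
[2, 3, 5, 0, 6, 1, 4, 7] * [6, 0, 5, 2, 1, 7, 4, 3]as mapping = [0→5, 1→2, 2→7, 3→6, 4→4, 5→0, 6→1, 7→3]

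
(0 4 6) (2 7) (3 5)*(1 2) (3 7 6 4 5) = (0 5 7 1 2 6) 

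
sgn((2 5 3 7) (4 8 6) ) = -1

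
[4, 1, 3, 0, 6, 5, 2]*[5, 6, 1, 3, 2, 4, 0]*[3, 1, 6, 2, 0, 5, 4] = [6, 4, 2, 5, 3, 0, 1]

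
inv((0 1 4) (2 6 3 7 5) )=(0 4 1) (2 5 7 3 6) 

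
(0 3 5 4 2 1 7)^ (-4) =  (0 4 7 5 1 3 2)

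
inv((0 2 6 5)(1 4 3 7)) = (0 5 6 2)(1 7 3 4)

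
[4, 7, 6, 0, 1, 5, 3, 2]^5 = [6, 0, 1, 2, 3, 5, 7, 4]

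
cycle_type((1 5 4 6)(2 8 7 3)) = 4^2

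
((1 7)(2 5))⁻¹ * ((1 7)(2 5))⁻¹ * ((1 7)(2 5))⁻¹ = (1 7)(2 5)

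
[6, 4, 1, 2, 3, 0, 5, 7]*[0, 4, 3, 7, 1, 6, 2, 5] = [2, 1, 4, 3, 7, 0, 6, 5]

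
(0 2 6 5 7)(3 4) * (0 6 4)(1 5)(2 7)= (0 7 6 1 5 2 4 3)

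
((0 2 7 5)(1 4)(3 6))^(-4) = ()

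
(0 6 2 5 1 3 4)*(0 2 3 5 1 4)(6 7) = (0 7 6 3)(1 5 4 2)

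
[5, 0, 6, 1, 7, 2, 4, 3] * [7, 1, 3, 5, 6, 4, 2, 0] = [4, 7, 2, 1, 0, 3, 6, 5]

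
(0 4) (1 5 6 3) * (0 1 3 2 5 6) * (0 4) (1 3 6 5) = (1 5 4 3 6 2) 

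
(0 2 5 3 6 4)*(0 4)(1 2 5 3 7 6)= (0 5 7 6)(1 2 3)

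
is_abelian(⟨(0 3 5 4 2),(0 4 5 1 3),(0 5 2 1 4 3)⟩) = no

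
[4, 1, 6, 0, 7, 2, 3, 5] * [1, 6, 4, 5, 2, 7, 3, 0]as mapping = [0→2, 1→6, 2→3, 3→1, 4→0, 5→4, 6→5, 7→7]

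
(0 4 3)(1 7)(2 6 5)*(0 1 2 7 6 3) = (0 4)(1 6 5 7 2 3)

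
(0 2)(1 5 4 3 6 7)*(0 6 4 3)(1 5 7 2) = (0 1 7 5 3 4)(2 6)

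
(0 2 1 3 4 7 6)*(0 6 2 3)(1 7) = (0 3 4 1)(2 7)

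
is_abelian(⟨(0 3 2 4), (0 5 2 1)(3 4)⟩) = no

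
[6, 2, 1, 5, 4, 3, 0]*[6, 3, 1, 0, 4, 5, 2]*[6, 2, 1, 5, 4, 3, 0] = [1, 2, 5, 3, 4, 6, 0]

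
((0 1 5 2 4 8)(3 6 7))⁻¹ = (0 8 4 2 5 1)(3 7 6)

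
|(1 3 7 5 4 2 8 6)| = 8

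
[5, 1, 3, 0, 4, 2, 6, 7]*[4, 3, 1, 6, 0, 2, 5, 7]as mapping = [0→2, 1→3, 2→6, 3→4, 4→0, 5→1, 6→5, 7→7]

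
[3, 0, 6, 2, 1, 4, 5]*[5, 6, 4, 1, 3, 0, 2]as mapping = [0→1, 1→5, 2→2, 3→4, 4→6, 5→3, 6→0]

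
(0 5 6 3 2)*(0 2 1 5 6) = (0 6 3 1 5)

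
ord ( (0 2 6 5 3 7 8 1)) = 8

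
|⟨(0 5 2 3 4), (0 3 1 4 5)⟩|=360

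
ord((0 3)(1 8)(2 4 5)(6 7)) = 6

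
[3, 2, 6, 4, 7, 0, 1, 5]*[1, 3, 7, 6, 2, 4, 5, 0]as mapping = [0→6, 1→7, 2→5, 3→2, 4→0, 5→1, 6→3, 7→4]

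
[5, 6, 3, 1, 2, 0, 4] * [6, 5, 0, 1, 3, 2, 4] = [2, 4, 1, 5, 0, 6, 3]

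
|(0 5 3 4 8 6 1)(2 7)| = 14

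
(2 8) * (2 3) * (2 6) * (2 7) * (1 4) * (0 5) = (0 5)(1 4)(2 8 3 6 7)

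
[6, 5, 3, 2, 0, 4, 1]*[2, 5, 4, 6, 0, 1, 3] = [3, 1, 6, 4, 2, 0, 5]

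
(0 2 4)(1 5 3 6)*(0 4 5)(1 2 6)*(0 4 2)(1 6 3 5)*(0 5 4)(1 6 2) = (0 3 2 6 5 4 1)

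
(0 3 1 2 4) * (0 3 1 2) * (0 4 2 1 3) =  (0 3 1 4)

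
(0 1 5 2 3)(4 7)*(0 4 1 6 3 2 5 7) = (0 6 3 4)(1 7)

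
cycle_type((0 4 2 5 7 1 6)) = 7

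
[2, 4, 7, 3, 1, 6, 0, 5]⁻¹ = [6, 4, 0, 3, 1, 7, 5, 2]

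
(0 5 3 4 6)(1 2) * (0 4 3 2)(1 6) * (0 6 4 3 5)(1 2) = (1 6 3 5)(2 4)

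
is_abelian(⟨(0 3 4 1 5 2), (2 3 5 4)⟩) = no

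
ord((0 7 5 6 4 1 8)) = 7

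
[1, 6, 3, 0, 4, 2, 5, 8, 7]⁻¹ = [3, 0, 5, 2, 4, 6, 1, 8, 7]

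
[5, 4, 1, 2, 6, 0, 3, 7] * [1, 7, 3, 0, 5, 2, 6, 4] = [2, 5, 7, 3, 6, 1, 0, 4] 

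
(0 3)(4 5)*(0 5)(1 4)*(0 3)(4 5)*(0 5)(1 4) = (0 5 4 3 1)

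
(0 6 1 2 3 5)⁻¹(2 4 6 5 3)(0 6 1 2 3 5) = (0 5 3 4 1)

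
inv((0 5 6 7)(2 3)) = (0 7 6 5)(2 3)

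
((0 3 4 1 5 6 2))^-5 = (0 4 5 2 3 1 6)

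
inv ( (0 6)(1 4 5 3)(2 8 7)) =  (0 6)(1 3 5 4)(2 7 8)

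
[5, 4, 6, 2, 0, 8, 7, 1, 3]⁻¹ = [4, 7, 3, 8, 1, 0, 2, 6, 5]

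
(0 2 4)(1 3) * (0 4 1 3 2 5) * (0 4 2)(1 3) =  (0 5 4 2 3 1)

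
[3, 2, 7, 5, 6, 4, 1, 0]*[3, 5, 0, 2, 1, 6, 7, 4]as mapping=[0→2, 1→0, 2→4, 3→6, 4→7, 5→1, 6→5, 7→3]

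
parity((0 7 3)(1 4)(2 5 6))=odd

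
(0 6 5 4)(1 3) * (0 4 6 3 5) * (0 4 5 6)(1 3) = (0 1 6 4 5)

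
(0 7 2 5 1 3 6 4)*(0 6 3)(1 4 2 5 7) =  (0 1)(2 7 5 4 6)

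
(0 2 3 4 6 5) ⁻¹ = (0 5 6 4 3 2) 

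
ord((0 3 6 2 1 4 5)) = 7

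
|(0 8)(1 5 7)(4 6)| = 6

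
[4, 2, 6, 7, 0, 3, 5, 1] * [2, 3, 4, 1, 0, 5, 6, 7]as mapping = [0→0, 1→4, 2→6, 3→7, 4→2, 5→1, 6→5, 7→3]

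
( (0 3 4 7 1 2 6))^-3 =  (0 1 3 2 4 6 7)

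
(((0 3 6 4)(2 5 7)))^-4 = (2 7 5)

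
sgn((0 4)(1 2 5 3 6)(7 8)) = 1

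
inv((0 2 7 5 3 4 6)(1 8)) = (0 6 4 3 5 7 2)(1 8)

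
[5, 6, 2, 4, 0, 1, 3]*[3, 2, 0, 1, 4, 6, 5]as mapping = [0→6, 1→5, 2→0, 3→4, 4→3, 5→2, 6→1]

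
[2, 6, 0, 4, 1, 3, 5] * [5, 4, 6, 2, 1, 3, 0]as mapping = [0→6, 1→0, 2→5, 3→1, 4→4, 5→2, 6→3]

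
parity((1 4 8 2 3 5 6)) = even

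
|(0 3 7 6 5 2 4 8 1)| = 9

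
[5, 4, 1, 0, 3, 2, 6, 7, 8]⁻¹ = [3, 2, 5, 4, 1, 0, 6, 7, 8]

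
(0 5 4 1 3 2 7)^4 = (0 3 5 2 4 7 1)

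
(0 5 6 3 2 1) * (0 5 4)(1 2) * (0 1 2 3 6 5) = (0 4 1)(2 3)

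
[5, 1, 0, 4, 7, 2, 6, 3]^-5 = [5, 1, 0, 4, 7, 2, 6, 3]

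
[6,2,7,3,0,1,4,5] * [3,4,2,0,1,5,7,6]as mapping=[0→7,1→2,2→6,3→0,4→3,5→4,6→1,7→5]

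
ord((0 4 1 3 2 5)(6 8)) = 6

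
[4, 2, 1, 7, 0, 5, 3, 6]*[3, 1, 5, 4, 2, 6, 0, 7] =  [2, 5, 1, 7, 3, 6, 4, 0]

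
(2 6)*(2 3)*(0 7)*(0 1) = (0 7 1)(2 6 3)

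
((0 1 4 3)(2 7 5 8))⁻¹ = (0 3 4 1)(2 8 5 7)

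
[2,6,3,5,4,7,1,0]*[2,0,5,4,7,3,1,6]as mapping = [0→5,1→1,2→4,3→3,4→7,5→6,6→0,7→2]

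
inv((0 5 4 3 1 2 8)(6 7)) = (0 8 2 1 3 4 5)(6 7)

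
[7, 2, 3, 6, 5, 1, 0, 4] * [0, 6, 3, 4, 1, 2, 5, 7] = [7, 3, 4, 5, 2, 6, 0, 1]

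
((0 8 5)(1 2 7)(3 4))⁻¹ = (0 5 8)(1 7 2)(3 4)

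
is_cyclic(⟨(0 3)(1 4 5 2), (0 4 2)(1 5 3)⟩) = no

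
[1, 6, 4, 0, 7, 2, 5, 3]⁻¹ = [3, 0, 5, 7, 2, 6, 1, 4]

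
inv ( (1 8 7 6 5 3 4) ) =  (1 4 3 5 6 7 8) 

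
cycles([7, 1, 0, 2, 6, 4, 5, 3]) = (0 7 3 2)(4 6 5)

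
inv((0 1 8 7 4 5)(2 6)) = (0 5 4 7 8 1)(2 6)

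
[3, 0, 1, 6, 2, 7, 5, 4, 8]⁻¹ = [1, 2, 4, 0, 7, 6, 3, 5, 8]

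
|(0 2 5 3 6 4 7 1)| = 8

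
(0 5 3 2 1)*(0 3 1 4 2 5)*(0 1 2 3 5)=(0 1 5 2 4 3)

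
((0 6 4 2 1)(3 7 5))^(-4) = (0 6 4 2 1)(3 5 7)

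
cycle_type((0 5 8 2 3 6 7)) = 7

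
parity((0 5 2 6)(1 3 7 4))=even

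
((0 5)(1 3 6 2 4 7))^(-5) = (0 5)(1 3 6 2 4 7)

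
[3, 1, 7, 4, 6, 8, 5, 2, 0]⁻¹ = [8, 1, 7, 0, 3, 6, 4, 2, 5]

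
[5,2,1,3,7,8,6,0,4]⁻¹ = [7,2,1,3,8,0,6,4,5]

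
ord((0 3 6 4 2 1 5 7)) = 8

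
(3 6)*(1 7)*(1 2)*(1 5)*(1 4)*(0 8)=(0 8)(1 7 2 5 4)(3 6)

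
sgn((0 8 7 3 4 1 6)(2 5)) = -1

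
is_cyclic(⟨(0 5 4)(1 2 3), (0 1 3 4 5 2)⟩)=no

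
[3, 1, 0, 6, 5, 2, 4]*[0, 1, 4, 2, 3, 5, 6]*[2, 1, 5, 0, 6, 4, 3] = [5, 1, 2, 3, 4, 6, 0]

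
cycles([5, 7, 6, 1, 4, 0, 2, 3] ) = (0 5)(1 7 3)(2 6)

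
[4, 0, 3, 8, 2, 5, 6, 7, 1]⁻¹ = [1, 8, 4, 2, 0, 5, 6, 7, 3]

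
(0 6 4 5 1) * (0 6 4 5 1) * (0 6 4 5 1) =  (0 5 6 1 4)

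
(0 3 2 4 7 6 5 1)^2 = (0 2 7 5)(1 3 4 6)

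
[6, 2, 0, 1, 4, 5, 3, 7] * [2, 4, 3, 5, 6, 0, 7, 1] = [7, 3, 2, 4, 6, 0, 5, 1]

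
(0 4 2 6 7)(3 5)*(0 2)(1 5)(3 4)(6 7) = (0 3 1 5 4)(2 7)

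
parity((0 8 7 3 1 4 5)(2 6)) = odd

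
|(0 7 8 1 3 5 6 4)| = 8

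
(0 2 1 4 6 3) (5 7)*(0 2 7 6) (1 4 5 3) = (0 7 3 2 4) (1 5 6) 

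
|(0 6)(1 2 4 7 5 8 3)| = 14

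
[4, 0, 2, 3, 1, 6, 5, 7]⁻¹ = [1, 4, 2, 3, 0, 6, 5, 7]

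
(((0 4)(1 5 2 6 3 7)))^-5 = (0 4)(1 5 2 6 3 7)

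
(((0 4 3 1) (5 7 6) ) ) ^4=(5 7 6) 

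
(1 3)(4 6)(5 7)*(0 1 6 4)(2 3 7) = (0 1 7 5 2 3 6)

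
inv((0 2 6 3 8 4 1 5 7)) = (0 7 5 1 4 8 3 6 2)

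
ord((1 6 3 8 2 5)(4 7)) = 6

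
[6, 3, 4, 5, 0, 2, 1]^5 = [2, 0, 3, 6, 5, 1, 4]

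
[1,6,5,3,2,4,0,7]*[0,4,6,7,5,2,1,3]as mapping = [0→4,1→1,2→2,3→7,4→6,5→5,6→0,7→3]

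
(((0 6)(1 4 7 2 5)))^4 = (1 5 2 7 4)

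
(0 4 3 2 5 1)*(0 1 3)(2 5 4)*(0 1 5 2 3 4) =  (0 3 2)(1 5 4)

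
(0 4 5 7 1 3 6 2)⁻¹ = (0 2 6 3 1 7 5 4)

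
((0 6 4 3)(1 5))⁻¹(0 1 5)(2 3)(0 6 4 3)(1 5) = (0 2)(1 6 5)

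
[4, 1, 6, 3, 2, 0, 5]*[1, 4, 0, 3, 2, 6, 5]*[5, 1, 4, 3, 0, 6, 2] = [4, 0, 6, 3, 5, 1, 2]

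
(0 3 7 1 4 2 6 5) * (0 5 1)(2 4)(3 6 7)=(0 6 1 2 7)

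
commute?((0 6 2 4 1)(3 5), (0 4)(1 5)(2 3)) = no:(0 6 2 4 1)(3 5)*(0 4)(1 5)(2 3) = (0 6 3 1 4 5 2), (0 4)(1 5)(2 3)*(0 6 2 4 1)(3 5) = (0 1 3 4 6 2 5)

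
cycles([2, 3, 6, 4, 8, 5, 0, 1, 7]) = (0 2 6)(1 3 4 8 7)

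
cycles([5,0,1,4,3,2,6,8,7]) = (0 5 2 1)(3 4)(7 8)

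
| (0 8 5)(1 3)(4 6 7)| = 6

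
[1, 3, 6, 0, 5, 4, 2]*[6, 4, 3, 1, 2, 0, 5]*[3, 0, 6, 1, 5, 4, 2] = [5, 0, 4, 2, 3, 6, 1]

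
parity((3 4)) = odd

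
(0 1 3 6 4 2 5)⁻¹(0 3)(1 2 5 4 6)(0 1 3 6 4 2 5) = (0 2 4 3 5)(1 6)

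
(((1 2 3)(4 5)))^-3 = (4 5)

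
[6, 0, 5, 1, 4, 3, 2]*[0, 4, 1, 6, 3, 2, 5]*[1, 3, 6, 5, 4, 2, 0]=[2, 1, 6, 4, 5, 0, 3]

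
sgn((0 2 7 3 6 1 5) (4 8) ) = -1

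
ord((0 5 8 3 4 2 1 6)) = 8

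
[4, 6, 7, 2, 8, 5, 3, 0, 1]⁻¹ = [7, 8, 3, 6, 0, 5, 1, 2, 4]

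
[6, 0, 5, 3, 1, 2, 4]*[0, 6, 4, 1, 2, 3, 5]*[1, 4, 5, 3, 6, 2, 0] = [2, 1, 3, 4, 0, 6, 5]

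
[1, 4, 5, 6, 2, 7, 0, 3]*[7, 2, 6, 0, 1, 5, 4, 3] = [2, 1, 5, 4, 6, 3, 7, 0] 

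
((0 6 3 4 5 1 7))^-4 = (0 4 7 3 1 6 5)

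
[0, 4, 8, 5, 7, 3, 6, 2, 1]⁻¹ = [0, 8, 7, 5, 1, 3, 6, 4, 2]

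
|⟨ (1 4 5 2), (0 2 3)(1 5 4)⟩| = 120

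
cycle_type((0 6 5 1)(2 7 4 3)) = 4^2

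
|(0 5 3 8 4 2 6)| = 7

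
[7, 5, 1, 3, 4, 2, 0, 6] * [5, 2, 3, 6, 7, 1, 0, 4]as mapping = [0→4, 1→1, 2→2, 3→6, 4→7, 5→3, 6→5, 7→0]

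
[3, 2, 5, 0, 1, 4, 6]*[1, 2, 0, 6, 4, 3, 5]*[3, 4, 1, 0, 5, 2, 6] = [6, 3, 0, 4, 1, 5, 2]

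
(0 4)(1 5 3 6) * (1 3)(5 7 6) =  (0 4)(1 7 6 3 5)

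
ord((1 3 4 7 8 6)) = 6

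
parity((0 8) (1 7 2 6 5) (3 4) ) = even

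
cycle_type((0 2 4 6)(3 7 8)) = 3.4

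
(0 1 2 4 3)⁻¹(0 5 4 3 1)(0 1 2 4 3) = (0 2 1 5 3)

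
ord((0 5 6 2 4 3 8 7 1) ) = 9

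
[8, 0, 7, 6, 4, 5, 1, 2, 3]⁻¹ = [1, 6, 7, 8, 4, 5, 3, 2, 0]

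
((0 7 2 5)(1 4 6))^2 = (0 2)(1 6 4)(5 7)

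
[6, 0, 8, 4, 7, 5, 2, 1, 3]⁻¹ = [1, 7, 6, 8, 3, 5, 0, 4, 2]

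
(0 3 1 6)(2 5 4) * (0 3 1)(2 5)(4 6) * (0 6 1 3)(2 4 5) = (0 3 6)(1 5)(2 4)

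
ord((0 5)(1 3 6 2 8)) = 10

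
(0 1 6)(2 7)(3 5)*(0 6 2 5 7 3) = (0 1 2 3 7 5)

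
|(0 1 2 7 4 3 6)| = 7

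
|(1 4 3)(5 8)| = 6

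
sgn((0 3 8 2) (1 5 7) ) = -1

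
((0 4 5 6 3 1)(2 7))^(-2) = (0 3 5)(1 6 4)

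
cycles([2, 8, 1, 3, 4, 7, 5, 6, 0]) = (0 2 1 8) (5 7 6) 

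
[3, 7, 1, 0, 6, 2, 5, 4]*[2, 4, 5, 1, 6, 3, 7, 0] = [1, 0, 4, 2, 7, 5, 3, 6]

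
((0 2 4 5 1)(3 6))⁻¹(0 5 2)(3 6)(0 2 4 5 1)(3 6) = (1 4 2)(3 6)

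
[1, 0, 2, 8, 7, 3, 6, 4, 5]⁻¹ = [1, 0, 2, 5, 7, 8, 6, 4, 3]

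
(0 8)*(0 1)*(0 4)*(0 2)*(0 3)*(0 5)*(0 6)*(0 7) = (0 8 1 4 2 3 5 6 7)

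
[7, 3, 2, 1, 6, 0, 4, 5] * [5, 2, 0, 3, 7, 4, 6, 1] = [1, 3, 0, 2, 6, 5, 7, 4]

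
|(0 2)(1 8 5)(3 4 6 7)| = 12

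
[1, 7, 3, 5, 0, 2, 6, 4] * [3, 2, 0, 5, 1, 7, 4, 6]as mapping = [0→2, 1→6, 2→5, 3→7, 4→3, 5→0, 6→4, 7→1]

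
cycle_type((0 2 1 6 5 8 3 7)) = 8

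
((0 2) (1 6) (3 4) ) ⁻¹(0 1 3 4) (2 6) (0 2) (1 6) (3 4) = (0 1) (2 6 4 3) 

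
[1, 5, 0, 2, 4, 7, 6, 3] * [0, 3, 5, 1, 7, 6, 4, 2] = [3, 6, 0, 5, 7, 2, 4, 1]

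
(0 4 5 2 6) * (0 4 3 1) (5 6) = (0 3 1) (2 5) (4 6) 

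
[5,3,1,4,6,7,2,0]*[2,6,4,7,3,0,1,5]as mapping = [0→0,1→7,2→6,3→3,4→1,5→5,6→4,7→2]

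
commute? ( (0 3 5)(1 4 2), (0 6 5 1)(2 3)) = no: (0 3 5)(1 4 2)*(0 6 5 1)(2 3) = (0 2)(1 4 3)(5 6), (0 6 5 1)(2 3)*(0 3 5)(1 4 2) = (0 6)(1 3)(2 5 4)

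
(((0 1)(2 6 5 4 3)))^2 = (2 5 3 6 4)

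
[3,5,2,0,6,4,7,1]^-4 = [0,5,2,3,6,4,7,1]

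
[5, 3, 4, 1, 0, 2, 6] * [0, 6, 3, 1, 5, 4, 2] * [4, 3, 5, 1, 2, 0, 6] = [2, 3, 0, 6, 4, 1, 5]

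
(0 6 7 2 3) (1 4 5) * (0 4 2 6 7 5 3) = (0 7 6 5 1 2) (3 4) 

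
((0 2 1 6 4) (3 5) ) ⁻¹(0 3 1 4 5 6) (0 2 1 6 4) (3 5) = (0 3 4 2 5 6) 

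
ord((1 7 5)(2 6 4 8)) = 12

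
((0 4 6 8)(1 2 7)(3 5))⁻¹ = (0 8 6 4)(1 7 2)(3 5)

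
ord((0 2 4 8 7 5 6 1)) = 8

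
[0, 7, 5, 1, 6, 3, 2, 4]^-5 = [0, 4, 3, 7, 2, 1, 5, 6]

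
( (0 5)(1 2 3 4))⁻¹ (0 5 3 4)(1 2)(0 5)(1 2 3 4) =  (0 4 1 5)(2 3)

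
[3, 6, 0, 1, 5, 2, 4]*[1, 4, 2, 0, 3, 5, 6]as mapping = [0→0, 1→6, 2→1, 3→4, 4→5, 5→2, 6→3]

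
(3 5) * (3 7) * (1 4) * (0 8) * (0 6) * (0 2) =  (0 8 6 2)(1 4)(3 5 7)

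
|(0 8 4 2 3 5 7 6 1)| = 9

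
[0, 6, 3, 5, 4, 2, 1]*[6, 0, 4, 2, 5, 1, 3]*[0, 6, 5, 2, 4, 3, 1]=[1, 2, 5, 6, 3, 4, 0]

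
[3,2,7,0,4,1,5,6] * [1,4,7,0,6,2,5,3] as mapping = [0→0,1→7,2→3,3→1,4→6,5→4,6→2,7→5] 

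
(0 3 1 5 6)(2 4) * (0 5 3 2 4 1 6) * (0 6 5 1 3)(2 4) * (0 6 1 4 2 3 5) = (0 2 5 1 6 4 3)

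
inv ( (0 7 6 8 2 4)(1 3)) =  (0 4 2 8 6 7)(1 3)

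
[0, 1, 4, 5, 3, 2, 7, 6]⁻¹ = [0, 1, 5, 4, 2, 3, 7, 6]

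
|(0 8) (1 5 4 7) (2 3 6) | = 12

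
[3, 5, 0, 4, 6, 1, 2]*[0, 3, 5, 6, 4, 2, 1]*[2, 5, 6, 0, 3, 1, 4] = [4, 6, 2, 3, 5, 0, 1]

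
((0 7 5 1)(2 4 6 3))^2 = (0 5)(1 7)(2 6)(3 4)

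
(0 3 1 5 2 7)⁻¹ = (0 7 2 5 1 3)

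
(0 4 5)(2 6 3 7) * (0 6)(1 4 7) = (0 7 2)(1 4 5 6 3)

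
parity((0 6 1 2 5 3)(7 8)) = even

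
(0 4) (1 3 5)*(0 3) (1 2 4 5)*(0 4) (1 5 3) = (0 3 5 2) (1 4) 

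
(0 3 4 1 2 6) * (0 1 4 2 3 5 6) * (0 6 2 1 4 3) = (0 5 2 6 4 3 1)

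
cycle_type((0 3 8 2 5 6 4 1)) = 8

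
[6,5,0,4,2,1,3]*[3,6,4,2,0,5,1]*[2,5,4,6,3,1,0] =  [5,1,6,2,3,0,4]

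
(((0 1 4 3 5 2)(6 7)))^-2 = (0 5 4)(1 2 3)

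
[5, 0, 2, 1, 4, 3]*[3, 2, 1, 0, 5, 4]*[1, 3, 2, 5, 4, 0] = [4, 5, 3, 2, 0, 1]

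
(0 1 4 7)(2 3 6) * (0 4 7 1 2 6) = (0 2 3)(1 7 4)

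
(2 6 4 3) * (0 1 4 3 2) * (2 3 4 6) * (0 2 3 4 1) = (1 6)(2 3)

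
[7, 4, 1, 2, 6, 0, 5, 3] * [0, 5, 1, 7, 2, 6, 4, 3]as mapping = [0→3, 1→2, 2→5, 3→1, 4→4, 5→0, 6→6, 7→7]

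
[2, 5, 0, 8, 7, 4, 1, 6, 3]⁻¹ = [2, 6, 0, 8, 5, 1, 7, 4, 3]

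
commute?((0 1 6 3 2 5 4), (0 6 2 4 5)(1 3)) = no:(0 1 6 3 2 5 4)*(0 6 2 4 5)(1 3) = (0 3 4 6 1 2), (0 6 2 4 5)(1 3)*(0 1 6 3 2 5 4) = (0 3 6 5 1 2)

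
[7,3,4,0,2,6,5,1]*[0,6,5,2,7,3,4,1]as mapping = [0→1,1→2,2→7,3→0,4→5,5→4,6→3,7→6]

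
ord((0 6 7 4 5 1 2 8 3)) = 9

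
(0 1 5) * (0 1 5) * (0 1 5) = ()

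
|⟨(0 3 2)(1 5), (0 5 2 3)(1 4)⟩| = 720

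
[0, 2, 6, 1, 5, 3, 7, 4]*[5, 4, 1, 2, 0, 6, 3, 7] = [5, 1, 3, 4, 6, 2, 7, 0]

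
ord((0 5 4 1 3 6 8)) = 7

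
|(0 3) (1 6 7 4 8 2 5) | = 14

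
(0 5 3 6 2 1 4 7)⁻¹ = (0 7 4 1 2 6 3 5)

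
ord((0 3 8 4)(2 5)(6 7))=4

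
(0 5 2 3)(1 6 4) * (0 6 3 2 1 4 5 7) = (0 7)(1 3 6 5)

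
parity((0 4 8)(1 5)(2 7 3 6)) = even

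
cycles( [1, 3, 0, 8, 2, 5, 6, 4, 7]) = (0 1 3 8 7 4 2)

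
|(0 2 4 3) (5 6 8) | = 12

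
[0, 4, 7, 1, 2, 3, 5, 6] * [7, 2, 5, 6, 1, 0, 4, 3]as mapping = [0→7, 1→1, 2→3, 3→2, 4→5, 5→6, 6→0, 7→4]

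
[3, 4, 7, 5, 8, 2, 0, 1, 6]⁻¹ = [6, 7, 5, 0, 1, 3, 8, 2, 4]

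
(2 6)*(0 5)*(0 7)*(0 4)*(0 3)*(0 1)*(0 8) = (0 5 7 4 3 1 8)(2 6)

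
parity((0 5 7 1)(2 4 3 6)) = even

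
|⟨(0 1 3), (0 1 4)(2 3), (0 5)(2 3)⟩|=720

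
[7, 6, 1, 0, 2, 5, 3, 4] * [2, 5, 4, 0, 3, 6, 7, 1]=[1, 7, 5, 2, 4, 6, 0, 3]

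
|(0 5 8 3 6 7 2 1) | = 8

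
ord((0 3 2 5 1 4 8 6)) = 8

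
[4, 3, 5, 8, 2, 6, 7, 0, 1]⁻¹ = [7, 8, 4, 1, 0, 2, 5, 6, 3]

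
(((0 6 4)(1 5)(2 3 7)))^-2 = (0 6 4)(2 3 7)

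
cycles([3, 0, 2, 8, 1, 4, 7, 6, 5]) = (0 3 8 5 4 1) (6 7) 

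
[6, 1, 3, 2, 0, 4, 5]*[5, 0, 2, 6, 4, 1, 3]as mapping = [0→3, 1→0, 2→6, 3→2, 4→5, 5→4, 6→1]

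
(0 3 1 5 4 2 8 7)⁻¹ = (0 7 8 2 4 5 1 3)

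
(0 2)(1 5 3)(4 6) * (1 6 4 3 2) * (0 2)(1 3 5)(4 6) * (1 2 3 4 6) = (0 4 1 2 3 6 5)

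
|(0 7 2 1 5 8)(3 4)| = 6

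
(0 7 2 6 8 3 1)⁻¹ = (0 1 3 8 6 2 7)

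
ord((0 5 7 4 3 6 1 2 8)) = 9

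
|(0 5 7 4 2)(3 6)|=10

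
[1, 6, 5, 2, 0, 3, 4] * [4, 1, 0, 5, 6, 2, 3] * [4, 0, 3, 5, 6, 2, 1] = [0, 5, 3, 4, 6, 2, 1]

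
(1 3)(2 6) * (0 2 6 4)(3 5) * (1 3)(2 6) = (0 6 2 4)(1 5)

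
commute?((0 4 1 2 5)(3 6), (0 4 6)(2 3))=no:(0 4 1 2 5)(3 6)*(0 4 6)(2 3)=(0 6 2 5 4 1 3), (0 4 6)(2 3)*(0 4 1 2 5)(3 6)=(0 1 2 6 4 3 5)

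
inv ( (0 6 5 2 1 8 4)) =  (0 4 8 1 2 5 6)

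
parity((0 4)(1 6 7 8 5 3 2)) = odd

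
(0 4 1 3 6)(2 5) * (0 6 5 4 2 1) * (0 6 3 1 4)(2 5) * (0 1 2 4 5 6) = (0 6 3 4)(1 2)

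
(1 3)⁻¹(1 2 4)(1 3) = (2 4 3)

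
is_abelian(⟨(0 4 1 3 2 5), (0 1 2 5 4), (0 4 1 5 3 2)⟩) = no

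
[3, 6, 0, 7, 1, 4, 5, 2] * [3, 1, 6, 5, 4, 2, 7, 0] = [5, 7, 3, 0, 1, 4, 2, 6]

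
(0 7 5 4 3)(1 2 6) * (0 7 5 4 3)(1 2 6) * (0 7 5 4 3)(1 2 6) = (0 4 7 3 5)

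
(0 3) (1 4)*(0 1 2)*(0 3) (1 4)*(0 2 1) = (0 2 3 4 1) 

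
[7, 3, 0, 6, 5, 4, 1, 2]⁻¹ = [2, 6, 7, 1, 5, 4, 3, 0]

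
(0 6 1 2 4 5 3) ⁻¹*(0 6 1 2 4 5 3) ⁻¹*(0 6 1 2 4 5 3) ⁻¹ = (0 4 6 5 1 3 2) 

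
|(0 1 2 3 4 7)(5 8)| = 6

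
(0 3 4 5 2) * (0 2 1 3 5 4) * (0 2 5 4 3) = (0 4 3 2 5 1) 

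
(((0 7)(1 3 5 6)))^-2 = (1 5)(3 6)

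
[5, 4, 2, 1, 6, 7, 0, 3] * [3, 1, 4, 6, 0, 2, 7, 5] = [2, 0, 4, 1, 7, 5, 3, 6]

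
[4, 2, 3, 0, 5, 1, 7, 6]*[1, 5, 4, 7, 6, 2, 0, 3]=[6, 4, 7, 1, 2, 5, 3, 0]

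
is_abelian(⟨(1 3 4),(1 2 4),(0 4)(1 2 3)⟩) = no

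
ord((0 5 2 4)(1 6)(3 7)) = 4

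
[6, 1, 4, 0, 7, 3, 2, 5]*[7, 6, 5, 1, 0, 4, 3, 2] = [3, 6, 0, 7, 2, 1, 5, 4]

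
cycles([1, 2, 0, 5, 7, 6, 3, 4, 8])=(0 1 2)(3 5 6)(4 7)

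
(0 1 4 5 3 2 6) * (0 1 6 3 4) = (0 6 1)(2 3)(4 5)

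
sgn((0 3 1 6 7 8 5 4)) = -1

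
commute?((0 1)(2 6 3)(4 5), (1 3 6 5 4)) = no:(0 1)(2 6 3)(4 5)*(1 3 6 5 4) = (0 3 2 5 1), (1 3 6 5 4)*(0 1)(2 6 3)(4 5) = (0 1 2 6 4)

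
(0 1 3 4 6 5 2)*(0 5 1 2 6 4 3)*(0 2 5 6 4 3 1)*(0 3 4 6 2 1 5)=(3 5 6)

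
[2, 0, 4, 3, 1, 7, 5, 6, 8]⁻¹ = [1, 4, 0, 3, 2, 6, 7, 5, 8]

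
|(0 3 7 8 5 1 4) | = 7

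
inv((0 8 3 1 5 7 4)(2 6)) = (0 4 7 5 1 3 8)(2 6)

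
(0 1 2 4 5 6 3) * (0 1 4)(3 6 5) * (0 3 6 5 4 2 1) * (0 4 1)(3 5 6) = (0 2 5 1)(3 4)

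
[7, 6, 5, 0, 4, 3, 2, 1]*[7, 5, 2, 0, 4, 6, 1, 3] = [3, 1, 6, 7, 4, 0, 2, 5]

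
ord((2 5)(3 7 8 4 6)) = 10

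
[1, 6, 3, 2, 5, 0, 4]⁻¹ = [5, 0, 3, 2, 6, 4, 1]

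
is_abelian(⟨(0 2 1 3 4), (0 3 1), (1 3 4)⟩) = no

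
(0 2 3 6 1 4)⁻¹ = (0 4 1 6 3 2)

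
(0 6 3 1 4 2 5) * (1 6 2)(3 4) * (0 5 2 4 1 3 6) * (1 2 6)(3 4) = (0 3)(2 6)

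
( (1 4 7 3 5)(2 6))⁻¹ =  (1 5 3 7 4)(2 6)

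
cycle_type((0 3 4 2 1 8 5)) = 7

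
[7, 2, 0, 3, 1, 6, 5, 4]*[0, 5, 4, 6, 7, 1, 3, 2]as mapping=[0→2, 1→4, 2→0, 3→6, 4→5, 5→3, 6→1, 7→7]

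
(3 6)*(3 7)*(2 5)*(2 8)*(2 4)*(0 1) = (0 1)(2 5 8 4)(3 6 7)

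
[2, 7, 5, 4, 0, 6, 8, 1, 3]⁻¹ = [4, 7, 0, 8, 3, 2, 5, 1, 6]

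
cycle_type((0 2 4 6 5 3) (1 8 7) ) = 3.6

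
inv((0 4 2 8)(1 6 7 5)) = (0 8 2 4)(1 5 7 6)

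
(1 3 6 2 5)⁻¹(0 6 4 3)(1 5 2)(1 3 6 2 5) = (0 2 4 6)(1 5 3)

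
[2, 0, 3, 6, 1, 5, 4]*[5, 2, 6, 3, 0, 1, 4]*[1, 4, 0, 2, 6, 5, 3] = [3, 5, 2, 6, 0, 4, 1]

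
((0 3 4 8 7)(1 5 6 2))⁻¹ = (0 7 8 4 3)(1 2 6 5)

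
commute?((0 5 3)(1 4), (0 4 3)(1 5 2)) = no:(0 5 3)(1 4)*(0 4 3)(1 5 2) = (0 2 1 3 4 5), (0 4 3)(1 5 2)*(0 5 3)(1 4) = (0 1 3 5 2 4)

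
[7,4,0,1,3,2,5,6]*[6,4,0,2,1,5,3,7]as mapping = [0→7,1→1,2→6,3→4,4→2,5→0,6→5,7→3]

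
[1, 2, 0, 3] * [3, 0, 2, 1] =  [0, 2, 3, 1]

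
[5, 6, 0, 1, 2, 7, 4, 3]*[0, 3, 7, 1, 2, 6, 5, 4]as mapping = [0→6, 1→5, 2→0, 3→3, 4→7, 5→4, 6→2, 7→1]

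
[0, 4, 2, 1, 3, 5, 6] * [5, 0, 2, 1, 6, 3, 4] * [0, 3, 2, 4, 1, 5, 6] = [5, 6, 2, 0, 3, 4, 1]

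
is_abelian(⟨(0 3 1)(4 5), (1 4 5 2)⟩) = no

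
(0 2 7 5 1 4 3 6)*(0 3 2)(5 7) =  (1 4 2 5)(3 6)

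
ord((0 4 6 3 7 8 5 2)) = 8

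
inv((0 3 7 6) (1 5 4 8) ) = (0 6 7 3) (1 8 4 5) 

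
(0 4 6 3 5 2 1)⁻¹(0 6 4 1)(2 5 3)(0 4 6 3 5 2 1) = (0 4 3 6)(1 2 5)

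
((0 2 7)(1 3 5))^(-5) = (0 2 7)(1 3 5)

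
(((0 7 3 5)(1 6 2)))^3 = (0 5 3 7)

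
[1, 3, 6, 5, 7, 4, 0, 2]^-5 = [5, 4, 1, 7, 6, 2, 3, 0]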